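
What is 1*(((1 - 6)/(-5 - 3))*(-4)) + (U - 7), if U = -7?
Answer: -33/2 ≈ -16.500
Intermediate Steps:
1*(((1 - 6)/(-5 - 3))*(-4)) + (U - 7) = 1*(((1 - 6)/(-5 - 3))*(-4)) + (-7 - 7) = 1*(-5/(-8)*(-4)) - 14 = 1*(-5*(-⅛)*(-4)) - 14 = 1*((5/8)*(-4)) - 14 = 1*(-5/2) - 14 = -5/2 - 14 = -33/2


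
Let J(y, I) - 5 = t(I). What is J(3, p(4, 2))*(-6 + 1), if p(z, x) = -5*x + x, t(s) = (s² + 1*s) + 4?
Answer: -325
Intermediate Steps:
t(s) = 4 + s + s² (t(s) = (s² + s) + 4 = (s + s²) + 4 = 4 + s + s²)
p(z, x) = -4*x
J(y, I) = 9 + I + I² (J(y, I) = 5 + (4 + I + I²) = 9 + I + I²)
J(3, p(4, 2))*(-6 + 1) = (9 - 4*2 + (-4*2)²)*(-6 + 1) = (9 - 8 + (-8)²)*(-5) = (9 - 8 + 64)*(-5) = 65*(-5) = -325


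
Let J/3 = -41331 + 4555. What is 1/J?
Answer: -1/110328 ≈ -9.0639e-6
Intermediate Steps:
J = -110328 (J = 3*(-41331 + 4555) = 3*(-36776) = -110328)
1/J = 1/(-110328) = -1/110328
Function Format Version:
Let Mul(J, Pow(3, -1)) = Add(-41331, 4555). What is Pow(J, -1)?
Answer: Rational(-1, 110328) ≈ -9.0639e-6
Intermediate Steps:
J = -110328 (J = Mul(3, Add(-41331, 4555)) = Mul(3, -36776) = -110328)
Pow(J, -1) = Pow(-110328, -1) = Rational(-1, 110328)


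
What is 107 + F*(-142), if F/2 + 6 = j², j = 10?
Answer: -26589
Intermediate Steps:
F = 188 (F = -12 + 2*10² = -12 + 2*100 = -12 + 200 = 188)
107 + F*(-142) = 107 + 188*(-142) = 107 - 26696 = -26589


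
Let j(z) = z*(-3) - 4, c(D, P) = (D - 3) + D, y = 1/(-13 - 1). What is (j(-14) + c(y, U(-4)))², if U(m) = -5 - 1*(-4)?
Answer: 59536/49 ≈ 1215.0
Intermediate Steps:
U(m) = -1 (U(m) = -5 + 4 = -1)
y = -1/14 (y = 1/(-14) = -1/14 ≈ -0.071429)
c(D, P) = -3 + 2*D (c(D, P) = (-3 + D) + D = -3 + 2*D)
j(z) = -4 - 3*z (j(z) = -3*z - 4 = -4 - 3*z)
(j(-14) + c(y, U(-4)))² = ((-4 - 3*(-14)) + (-3 + 2*(-1/14)))² = ((-4 + 42) + (-3 - ⅐))² = (38 - 22/7)² = (244/7)² = 59536/49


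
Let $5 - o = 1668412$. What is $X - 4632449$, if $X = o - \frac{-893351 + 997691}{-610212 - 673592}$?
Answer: $- \frac{2022266007971}{320951} \approx -6.3009 \cdot 10^{6}$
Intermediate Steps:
$o = -1668407$ ($o = 5 - 1668412 = -1668407$)
$X = - \frac{535476868972}{320951}$ ($X = -1668407 - \frac{-893351 + 997691}{-610212 - 673592} = -1668407 - \frac{104340}{-1283804} = -1668407 - 104340 \left(- \frac{1}{1283804}\right) = -1668407 - - \frac{26085}{320951} = -1668407 + \frac{26085}{320951} = - \frac{535476868972}{320951} \approx -1.6684 \cdot 10^{6}$)
$X - 4632449 = - \frac{535476868972}{320951} - 4632449 = - \frac{2022266007971}{320951}$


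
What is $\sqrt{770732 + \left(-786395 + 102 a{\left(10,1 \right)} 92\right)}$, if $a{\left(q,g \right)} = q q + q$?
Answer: $3 \sqrt{112953} \approx 1008.3$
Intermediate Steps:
$a{\left(q,g \right)} = q + q^{2}$ ($a{\left(q,g \right)} = q^{2} + q = q + q^{2}$)
$\sqrt{770732 + \left(-786395 + 102 a{\left(10,1 \right)} 92\right)} = \sqrt{770732 - \left(786395 - 102 \cdot 10 \left(1 + 10\right) 92\right)} = \sqrt{770732 - \left(786395 - 102 \cdot 10 \cdot 11 \cdot 92\right)} = \sqrt{770732 - \left(786395 - 102 \cdot 110 \cdot 92\right)} = \sqrt{770732 + \left(-786395 + 11220 \cdot 92\right)} = \sqrt{770732 + \left(-786395 + 1032240\right)} = \sqrt{770732 + 245845} = \sqrt{1016577} = 3 \sqrt{112953}$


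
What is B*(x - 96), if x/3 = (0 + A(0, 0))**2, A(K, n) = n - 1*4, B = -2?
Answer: 96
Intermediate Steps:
A(K, n) = -4 + n (A(K, n) = n - 4 = -4 + n)
x = 48 (x = 3*(0 + (-4 + 0))**2 = 3*(0 - 4)**2 = 3*(-4)**2 = 3*16 = 48)
B*(x - 96) = -2*(48 - 96) = -2*(-48) = 96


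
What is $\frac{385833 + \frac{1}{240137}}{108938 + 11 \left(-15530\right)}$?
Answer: $- \frac{46326389561}{7431279602} \approx -6.234$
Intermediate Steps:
$\frac{385833 + \frac{1}{240137}}{108938 + 11 \left(-15530\right)} = \frac{385833 + \frac{1}{240137}}{108938 - 170830} = \frac{92652779122}{240137 \left(-61892\right)} = \frac{92652779122}{240137} \left(- \frac{1}{61892}\right) = - \frac{46326389561}{7431279602}$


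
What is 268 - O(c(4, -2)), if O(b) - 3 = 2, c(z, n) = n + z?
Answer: 263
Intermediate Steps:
O(b) = 5 (O(b) = 3 + 2 = 5)
268 - O(c(4, -2)) = 268 - 1*5 = 268 - 5 = 263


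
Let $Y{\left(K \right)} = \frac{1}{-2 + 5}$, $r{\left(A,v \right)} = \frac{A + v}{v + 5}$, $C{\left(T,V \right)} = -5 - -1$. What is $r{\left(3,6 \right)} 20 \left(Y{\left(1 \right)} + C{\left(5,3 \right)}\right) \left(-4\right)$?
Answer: $240$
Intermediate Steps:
$C{\left(T,V \right)} = -4$ ($C{\left(T,V \right)} = -5 + 1 = -4$)
$r{\left(A,v \right)} = \frac{A + v}{5 + v}$
$Y{\left(K \right)} = \frac{1}{3}$
$r{\left(3,6 \right)} 20 \left(Y{\left(1 \right)} + C{\left(5,3 \right)}\right) \left(-4\right) = \frac{3 + 6}{5 + 6} \cdot 20 \left(\frac{1}{3} - 4\right) \left(-4\right) = \frac{1}{11} \cdot 9 \cdot 20 \left(\left(- \frac{11}{3}\right) \left(-4\right)\right) = \frac{1}{11} \cdot 9 \cdot 20 \cdot \frac{44}{3} = \frac{9}{11} \cdot 20 \cdot \frac{44}{3} = \frac{180}{11} \cdot \frac{44}{3} = 240$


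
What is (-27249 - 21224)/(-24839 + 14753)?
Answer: 48473/10086 ≈ 4.8060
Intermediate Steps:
(-27249 - 21224)/(-24839 + 14753) = -48473/(-10086) = -48473*(-1/10086) = 48473/10086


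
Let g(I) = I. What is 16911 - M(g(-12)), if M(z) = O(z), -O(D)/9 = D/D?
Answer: 16920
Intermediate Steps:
O(D) = -9 (O(D) = -9*D/D = -9*1 = -9)
M(z) = -9
16911 - M(g(-12)) = 16911 - 1*(-9) = 16911 + 9 = 16920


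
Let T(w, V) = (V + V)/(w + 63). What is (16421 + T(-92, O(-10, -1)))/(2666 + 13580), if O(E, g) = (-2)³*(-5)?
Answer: 476129/471134 ≈ 1.0106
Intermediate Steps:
O(E, g) = 40 (O(E, g) = -8*(-5) = 40)
T(w, V) = 2*V/(63 + w) (T(w, V) = (2*V)/(63 + w) = 2*V/(63 + w))
(16421 + T(-92, O(-10, -1)))/(2666 + 13580) = (16421 + 2*40/(63 - 92))/(2666 + 13580) = (16421 + 2*40/(-29))/16246 = (16421 + 2*40*(-1/29))*(1/16246) = (16421 - 80/29)*(1/16246) = (476129/29)*(1/16246) = 476129/471134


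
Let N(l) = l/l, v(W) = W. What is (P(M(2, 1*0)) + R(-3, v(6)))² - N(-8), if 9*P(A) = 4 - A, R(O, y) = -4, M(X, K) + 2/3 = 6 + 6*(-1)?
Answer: 8107/729 ≈ 11.121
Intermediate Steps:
M(X, K) = -⅔ (M(X, K) = -⅔ + (6 + 6*(-1)) = -⅔ + (6 - 6) = -⅔ + 0 = -⅔)
N(l) = 1
P(A) = 4/9 - A/9 (P(A) = (4 - A)/9 = 4/9 - A/9)
(P(M(2, 1*0)) + R(-3, v(6)))² - N(-8) = ((4/9 - ⅑*(-⅔)) - 4)² - 1*1 = ((4/9 + 2/27) - 4)² - 1 = (14/27 - 4)² - 1 = (-94/27)² - 1 = 8836/729 - 1 = 8107/729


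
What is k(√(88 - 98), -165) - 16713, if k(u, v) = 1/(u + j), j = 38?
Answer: (-16713*√10 + 635093*I)/(√10 - 38*I) ≈ -16713.0 - 0.0021753*I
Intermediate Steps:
k(u, v) = 1/(38 + u) (k(u, v) = 1/(u + 38) = 1/(38 + u))
k(√(88 - 98), -165) - 16713 = 1/(38 + √(88 - 98)) - 16713 = 1/(38 + √(-10)) - 16713 = 1/(38 + I*√10) - 16713 = -16713 + 1/(38 + I*√10)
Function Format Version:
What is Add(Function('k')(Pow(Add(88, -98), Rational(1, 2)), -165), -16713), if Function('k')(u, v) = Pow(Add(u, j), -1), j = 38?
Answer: Mul(Pow(Add(Pow(10, Rational(1, 2)), Mul(-38, I)), -1), Add(Mul(-16713, Pow(10, Rational(1, 2))), Mul(635093, I))) ≈ Add(-16713., Mul(-0.0021753, I))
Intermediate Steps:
Function('k')(u, v) = Pow(Add(38, u), -1) (Function('k')(u, v) = Pow(Add(u, 38), -1) = Pow(Add(38, u), -1))
Add(Function('k')(Pow(Add(88, -98), Rational(1, 2)), -165), -16713) = Add(Pow(Add(38, Pow(Add(88, -98), Rational(1, 2))), -1), -16713) = Add(Pow(Add(38, Pow(-10, Rational(1, 2))), -1), -16713) = Add(Pow(Add(38, Mul(I, Pow(10, Rational(1, 2)))), -1), -16713) = Add(-16713, Pow(Add(38, Mul(I, Pow(10, Rational(1, 2)))), -1))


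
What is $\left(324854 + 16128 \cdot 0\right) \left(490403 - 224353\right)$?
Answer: $86427406700$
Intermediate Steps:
$\left(324854 + 16128 \cdot 0\right) \left(490403 - 224353\right) = \left(324854 + 0\right) \left(490403 - 224353\right) = 324854 \cdot 266050 = 86427406700$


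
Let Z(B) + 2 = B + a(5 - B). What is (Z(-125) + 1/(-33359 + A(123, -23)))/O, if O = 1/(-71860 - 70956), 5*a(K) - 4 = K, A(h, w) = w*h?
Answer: 647320410872/45235 ≈ 1.4310e+7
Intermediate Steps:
A(h, w) = h*w
a(K) = 4/5 + K/5
Z(B) = -1/5 + 4*B/5 (Z(B) = -2 + (B + (4/5 + (5 - B)/5)) = -2 + (B + (4/5 + (1 - B/5))) = -2 + (B + (9/5 - B/5)) = -2 + (9/5 + 4*B/5) = -1/5 + 4*B/5)
O = -1/142816 (O = 1/(-142816) = -1/142816 ≈ -7.0020e-6)
(Z(-125) + 1/(-33359 + A(123, -23)))/O = ((-1/5 + (4/5)*(-125)) + 1/(-33359 + 123*(-23)))/(-1/142816) = ((-1/5 - 100) + 1/(-33359 - 2829))*(-142816) = (-501/5 + 1/(-36188))*(-142816) = (-501/5 - 1/36188)*(-142816) = -18130193/180940*(-142816) = 647320410872/45235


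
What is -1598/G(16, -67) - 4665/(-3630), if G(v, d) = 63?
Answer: -367123/15246 ≈ -24.080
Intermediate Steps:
-1598/G(16, -67) - 4665/(-3630) = -1598/63 - 4665/(-3630) = -1598*1/63 - 4665*(-1/3630) = -1598/63 + 311/242 = -367123/15246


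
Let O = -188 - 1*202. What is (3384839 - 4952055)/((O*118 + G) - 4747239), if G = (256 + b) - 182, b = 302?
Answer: 1567216/4792883 ≈ 0.32699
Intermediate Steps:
O = -390 (O = -188 - 202 = -390)
G = 376 (G = (256 + 302) - 182 = 558 - 182 = 376)
(3384839 - 4952055)/((O*118 + G) - 4747239) = (3384839 - 4952055)/((-390*118 + 376) - 4747239) = -1567216/((-46020 + 376) - 4747239) = -1567216/(-45644 - 4747239) = -1567216/(-4792883) = -1567216*(-1/4792883) = 1567216/4792883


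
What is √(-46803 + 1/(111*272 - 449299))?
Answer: I*√8220978657064654/419107 ≈ 216.34*I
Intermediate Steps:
√(-46803 + 1/(111*272 - 449299)) = √(-46803 + 1/(30192 - 449299)) = √(-46803 + 1/(-419107)) = √(-46803 - 1/419107) = √(-19615464922/419107) = I*√8220978657064654/419107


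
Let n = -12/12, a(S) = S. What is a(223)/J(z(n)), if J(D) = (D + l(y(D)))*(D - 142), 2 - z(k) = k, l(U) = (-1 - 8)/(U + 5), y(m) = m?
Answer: -1784/2085 ≈ -0.85564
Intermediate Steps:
l(U) = -9/(5 + U)
n = -1 (n = -12*1/12 = -1)
z(k) = 2 - k
J(D) = (-142 + D)*(D - 9/(5 + D)) (J(D) = (D - 9/(5 + D))*(D - 142) = (D - 9/(5 + D))*(-142 + D) = (-142 + D)*(D - 9/(5 + D)))
a(223)/J(z(n)) = 223/(((1278 - 9*(2 - 1*(-1)) + (2 - 1*(-1))*(-142 + (2 - 1*(-1)))*(5 + (2 - 1*(-1))))/(5 + (2 - 1*(-1))))) = 223/(((1278 - 9*(2 + 1) + (2 + 1)*(-142 + (2 + 1))*(5 + (2 + 1)))/(5 + (2 + 1)))) = 223/(((1278 - 9*3 + 3*(-142 + 3)*(5 + 3))/(5 + 3))) = 223/(((1278 - 27 + 3*(-139)*8)/8)) = 223/(((1278 - 27 - 3336)/8)) = 223/(((⅛)*(-2085))) = 223/(-2085/8) = 223*(-8/2085) = -1784/2085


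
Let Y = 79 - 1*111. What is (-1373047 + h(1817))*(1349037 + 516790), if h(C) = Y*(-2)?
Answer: -2561748751941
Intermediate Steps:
Y = -32 (Y = 79 - 111 = -32)
h(C) = 64 (h(C) = -32*(-2) = 64)
(-1373047 + h(1817))*(1349037 + 516790) = (-1373047 + 64)*(1349037 + 516790) = -1372983*1865827 = -2561748751941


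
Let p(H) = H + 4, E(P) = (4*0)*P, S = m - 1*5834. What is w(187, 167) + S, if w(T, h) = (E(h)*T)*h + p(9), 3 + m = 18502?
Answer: 12678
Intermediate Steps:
m = 18499 (m = -3 + 18502 = 18499)
S = 12665 (S = 18499 - 1*5834 = 18499 - 5834 = 12665)
E(P) = 0 (E(P) = 0*P = 0)
p(H) = 4 + H
w(T, h) = 13 (w(T, h) = (0*T)*h + (4 + 9) = 0*h + 13 = 0 + 13 = 13)
w(187, 167) + S = 13 + 12665 = 12678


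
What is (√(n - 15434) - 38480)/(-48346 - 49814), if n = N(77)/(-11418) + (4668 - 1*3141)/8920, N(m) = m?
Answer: 481/1227 - I*√82694819146458990/227214878400 ≈ 0.39201 - 0.0012656*I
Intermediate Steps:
n = 761293/4629480 (n = 77/(-11418) + (4668 - 1*3141)/8920 = 77*(-1/11418) + (4668 - 3141)*(1/8920) = -7/1038 + 1527*(1/8920) = -7/1038 + 1527/8920 = 761293/4629480 ≈ 0.16444)
(√(n - 15434) - 38480)/(-48346 - 49814) = (√(761293/4629480 - 15434) - 38480)/(-48346 - 49814) = (√(-71450633027/4629480) - 38480)/(-98160) = (I*√82694819146458990/2314740 - 38480)*(-1/98160) = (-38480 + I*√82694819146458990/2314740)*(-1/98160) = 481/1227 - I*√82694819146458990/227214878400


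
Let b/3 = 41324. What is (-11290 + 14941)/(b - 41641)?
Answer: 3651/82331 ≈ 0.044345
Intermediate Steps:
b = 123972 (b = 3*41324 = 123972)
(-11290 + 14941)/(b - 41641) = (-11290 + 14941)/(123972 - 41641) = 3651/82331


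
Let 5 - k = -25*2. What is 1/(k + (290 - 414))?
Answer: -1/69 ≈ -0.014493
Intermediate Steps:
k = 55 (k = 5 - (-25)*2 = 5 - 1*(-50) = 5 + 50 = 55)
1/(k + (290 - 414)) = 1/(55 + (290 - 414)) = 1/(55 - 124) = 1/(-69) = -1/69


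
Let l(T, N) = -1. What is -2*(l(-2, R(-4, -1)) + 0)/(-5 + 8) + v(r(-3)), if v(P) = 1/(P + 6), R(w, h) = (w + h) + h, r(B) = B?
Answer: 1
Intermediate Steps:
R(w, h) = w + 2*h (R(w, h) = (h + w) + h = w + 2*h)
v(P) = 1/(6 + P)
-2*(l(-2, R(-4, -1)) + 0)/(-5 + 8) + v(r(-3)) = -2*(-1 + 0)/(-5 + 8) + 1/(6 - 3) = -(-2)/3 + 1/3 = -2*(-1/3) + 1/3 = 2/3 + 1/3 = 1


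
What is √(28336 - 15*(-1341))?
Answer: √48451 ≈ 220.12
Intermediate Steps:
√(28336 - 15*(-1341)) = √(28336 + 20115) = √48451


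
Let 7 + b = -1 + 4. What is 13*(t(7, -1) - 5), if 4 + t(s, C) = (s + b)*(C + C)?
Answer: -195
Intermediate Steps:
b = -4 (b = -7 + (-1 + 4) = -7 + 3 = -4)
t(s, C) = -4 + 2*C*(-4 + s) (t(s, C) = -4 + (s - 4)*(C + C) = -4 + (-4 + s)*(2*C) = -4 + 2*C*(-4 + s))
13*(t(7, -1) - 5) = 13*((-4 - 8*(-1) + 2*(-1)*7) - 5) = 13*((-4 + 8 - 14) - 5) = 13*(-10 - 5) = 13*(-15) = -195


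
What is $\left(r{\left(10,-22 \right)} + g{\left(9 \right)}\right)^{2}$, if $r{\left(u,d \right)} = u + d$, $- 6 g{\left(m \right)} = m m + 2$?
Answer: $\frac{24025}{36} \approx 667.36$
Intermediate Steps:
$g{\left(m \right)} = - \frac{1}{3} - \frac{m^{2}}{6}$ ($g{\left(m \right)} = - \frac{m m + 2}{6} = - \frac{m^{2} + 2}{6} = - \frac{2 + m^{2}}{6} = - \frac{1}{3} - \frac{m^{2}}{6}$)
$r{\left(u,d \right)} = d + u$
$\left(r{\left(10,-22 \right)} + g{\left(9 \right)}\right)^{2} = \left(\left(-22 + 10\right) - \left(\frac{1}{3} + \frac{9^{2}}{6}\right)\right)^{2} = \left(-12 - \frac{83}{6}\right)^{2} = \left(- \frac{155}{6}\right)^{2} = \frac{24025}{36}$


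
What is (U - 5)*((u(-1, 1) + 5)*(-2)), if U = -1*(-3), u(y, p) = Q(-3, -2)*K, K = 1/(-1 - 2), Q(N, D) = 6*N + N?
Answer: 48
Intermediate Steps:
Q(N, D) = 7*N
K = -1/3 (K = 1/(-3) = -1/3 ≈ -0.33333)
u(y, p) = 7 (u(y, p) = (7*(-3))*(-1/3) = -21*(-1/3) = 7)
U = 3
(U - 5)*((u(-1, 1) + 5)*(-2)) = (3 - 5)*((7 + 5)*(-2)) = -24*(-2) = -2*(-24) = 48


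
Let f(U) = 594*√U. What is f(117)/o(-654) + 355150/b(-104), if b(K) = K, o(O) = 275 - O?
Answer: -177575/52 + 1782*√13/929 ≈ -3408.0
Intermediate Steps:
f(117)/o(-654) + 355150/b(-104) = (594*√117)/(275 - 1*(-654)) + 355150/(-104) = (594*(3*√13))/(275 + 654) + 355150*(-1/104) = (1782*√13)/929 - 177575/52 = (1782*√13)*(1/929) - 177575/52 = 1782*√13/929 - 177575/52 = -177575/52 + 1782*√13/929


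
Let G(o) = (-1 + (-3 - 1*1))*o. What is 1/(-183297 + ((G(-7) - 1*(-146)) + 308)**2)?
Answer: 1/55824 ≈ 1.7913e-5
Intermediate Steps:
G(o) = -5*o (G(o) = (-1 + (-3 - 1))*o = (-1 - 4)*o = -5*o)
1/(-183297 + ((G(-7) - 1*(-146)) + 308)**2) = 1/(-183297 + ((-5*(-7) - 1*(-146)) + 308)**2) = 1/(-183297 + ((35 + 146) + 308)**2) = 1/(-183297 + (181 + 308)**2) = 1/(-183297 + 489**2) = 1/(-183297 + 239121) = 1/55824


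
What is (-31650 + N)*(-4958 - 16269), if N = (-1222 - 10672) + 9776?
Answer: 716793336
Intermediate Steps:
N = -2118 (N = -11894 + 9776 = -2118)
(-31650 + N)*(-4958 - 16269) = (-31650 - 2118)*(-4958 - 16269) = -33768*(-21227) = 716793336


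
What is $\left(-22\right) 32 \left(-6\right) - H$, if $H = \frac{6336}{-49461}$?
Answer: $\frac{69643200}{16487} \approx 4224.1$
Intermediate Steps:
$H = - \frac{2112}{16487}$ ($H = 6336 \left(- \frac{1}{49461}\right) = - \frac{2112}{16487} \approx -0.1281$)
$\left(-22\right) 32 \left(-6\right) - H = \left(-22\right) 32 \left(-6\right) - - \frac{2112}{16487} = \left(-704\right) \left(-6\right) + \frac{2112}{16487} = 4224 + \frac{2112}{16487} = \frac{69643200}{16487}$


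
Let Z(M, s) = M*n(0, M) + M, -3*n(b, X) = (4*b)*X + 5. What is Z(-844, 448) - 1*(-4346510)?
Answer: 13041218/3 ≈ 4.3471e+6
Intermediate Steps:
n(b, X) = -5/3 - 4*X*b/3 (n(b, X) = -((4*b)*X + 5)/3 = -(4*X*b + 5)/3 = -(5 + 4*X*b)/3 = -5/3 - 4*X*b/3)
Z(M, s) = -2*M/3 (Z(M, s) = M*(-5/3 - 4/3*M*0) + M = M*(-5/3 + 0) + M = M*(-5/3) + M = -5*M/3 + M = -2*M/3)
Z(-844, 448) - 1*(-4346510) = -⅔*(-844) - 1*(-4346510) = 1688/3 + 4346510 = 13041218/3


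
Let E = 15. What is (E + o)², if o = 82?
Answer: 9409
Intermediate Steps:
(E + o)² = (15 + 82)² = 97² = 9409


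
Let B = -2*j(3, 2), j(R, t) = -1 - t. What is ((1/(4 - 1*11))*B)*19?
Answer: -114/7 ≈ -16.286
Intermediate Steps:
B = 6 (B = -2*(-1 - 1*2) = -2*(-1 - 2) = -2*(-3) = 6)
((1/(4 - 1*11))*B)*19 = ((1/(4 - 1*11))*6)*19 = ((1/(4 - 11))*6)*19 = ((1/(-7))*6)*19 = ((1*(-⅐))*6)*19 = -⅐*6*19 = -6/7*19 = -114/7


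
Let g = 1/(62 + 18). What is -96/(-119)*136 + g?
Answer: 61447/560 ≈ 109.73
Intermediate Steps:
g = 1/80 ≈ 0.012500
-96/(-119)*136 + g = -96/(-119)*136 + 1/80 = -96*(-1/119)*136 + 1/80 = (96/119)*136 + 1/80 = 768/7 + 1/80 = 61447/560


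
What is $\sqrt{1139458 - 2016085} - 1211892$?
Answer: $-1211892 + 3 i \sqrt{97403} \approx -1.2119 \cdot 10^{6} + 936.28 i$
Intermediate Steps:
$\sqrt{1139458 - 2016085} - 1211892 = \sqrt{-876627} - 1211892 = 3 i \sqrt{97403} - 1211892 = -1211892 + 3 i \sqrt{97403}$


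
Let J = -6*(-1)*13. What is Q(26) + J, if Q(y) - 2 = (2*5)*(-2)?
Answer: 60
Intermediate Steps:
Q(y) = -18 (Q(y) = 2 + (2*5)*(-2) = 2 + 10*(-2) = 2 - 20 = -18)
J = 78 (J = 6*13 = 78)
Q(26) + J = -18 + 78 = 60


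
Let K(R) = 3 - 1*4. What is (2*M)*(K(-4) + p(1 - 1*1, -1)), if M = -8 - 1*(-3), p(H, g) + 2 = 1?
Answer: 20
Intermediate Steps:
p(H, g) = -1 (p(H, g) = -2 + 1 = -1)
K(R) = -1 (K(R) = 3 - 4 = -1)
M = -5 (M = -8 + 3 = -5)
(2*M)*(K(-4) + p(1 - 1*1, -1)) = (2*(-5))*(-1 - 1) = -10*(-2) = 20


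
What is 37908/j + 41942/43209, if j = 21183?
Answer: 842141386/305098749 ≈ 2.7602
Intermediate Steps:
37908/j + 41942/43209 = 37908/21183 + 41942/43209 = 37908*(1/21183) + 41942*(1/43209) = 12636/7061 + 41942/43209 = 842141386/305098749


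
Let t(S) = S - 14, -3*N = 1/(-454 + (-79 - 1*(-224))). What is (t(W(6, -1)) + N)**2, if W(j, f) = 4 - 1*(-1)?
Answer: 69588964/859329 ≈ 80.981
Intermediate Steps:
W(j, f) = 5 (W(j, f) = 4 + 1 = 5)
N = 1/927 (N = -1/(3*(-454 + (-79 - 1*(-224)))) = -1/(3*(-454 + (-79 + 224))) = -1/(3*(-454 + 145)) = -1/3/(-309) = -1/3*(-1/309) = 1/927 ≈ 0.0010787)
t(S) = -14 + S
(t(W(6, -1)) + N)**2 = ((-14 + 5) + 1/927)**2 = (-9 + 1/927)**2 = (-8342/927)**2 = 69588964/859329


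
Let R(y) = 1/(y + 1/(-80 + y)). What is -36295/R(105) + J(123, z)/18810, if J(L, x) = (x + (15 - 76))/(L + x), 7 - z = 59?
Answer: -5091534115781/1335510 ≈ -3.8124e+6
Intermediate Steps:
z = -52 (z = 7 - 1*59 = 7 - 59 = -52)
J(L, x) = (-61 + x)/(L + x) (J(L, x) = (x - 61)/(L + x) = (-61 + x)/(L + x))
-36295/R(105) + J(123, z)/18810 = -36295*(1 + 105² - 80*105)/(-80 + 105) + ((-61 - 52)/(123 - 52))/18810 = -36295/(25/(1 + 11025 - 8400)) + (-113/71)*(1/18810) = -36295/(25/2626) + ((1/71)*(-113))*(1/18810) = -36295/((1/2626)*25) - 113/71*1/18810 = -36295/25/2626 - 113/1335510 = -36295*2626/25 - 113/1335510 = -19062134/5 - 113/1335510 = -5091534115781/1335510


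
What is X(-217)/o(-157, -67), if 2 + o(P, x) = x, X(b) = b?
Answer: 217/69 ≈ 3.1449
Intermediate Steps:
o(P, x) = -2 + x
X(-217)/o(-157, -67) = -217/(-2 - 67) = -217/(-69) = -217*(-1/69) = 217/69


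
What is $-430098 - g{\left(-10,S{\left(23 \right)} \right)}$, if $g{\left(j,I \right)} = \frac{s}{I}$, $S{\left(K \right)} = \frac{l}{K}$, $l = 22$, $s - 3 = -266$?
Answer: $- \frac{9456107}{22} \approx -4.2982 \cdot 10^{5}$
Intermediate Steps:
$s = -263$ ($s = 3 - 266 = -263$)
$S{\left(K \right)} = \frac{22}{K}$
$g{\left(j,I \right)} = - \frac{263}{I}$
$-430098 - g{\left(-10,S{\left(23 \right)} \right)} = -430098 - - \frac{263}{22 \cdot \frac{1}{23}} = -430098 - - \frac{263}{\frac{22}{23}} = -430098 - \left(-263\right) \frac{23}{22} = -430098 - - \frac{6049}{22} = -430098 + \frac{6049}{22} = - \frac{9456107}{22}$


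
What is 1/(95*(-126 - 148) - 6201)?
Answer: -1/32231 ≈ -3.1026e-5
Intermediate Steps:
1/(95*(-126 - 148) - 6201) = 1/(95*(-274) - 6201) = 1/(-26030 - 6201) = 1/(-32231) = -1/32231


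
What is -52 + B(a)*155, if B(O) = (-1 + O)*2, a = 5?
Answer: 1188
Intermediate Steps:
B(O) = -2 + 2*O
-52 + B(a)*155 = -52 + (-2 + 2*5)*155 = -52 + (-2 + 10)*155 = -52 + 8*155 = -52 + 1240 = 1188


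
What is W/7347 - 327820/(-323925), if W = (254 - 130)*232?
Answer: 8406572/1706005 ≈ 4.9276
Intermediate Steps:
W = 28768 (W = 124*232 = 28768)
W/7347 - 327820/(-323925) = 28768/7347 - 327820/(-323925) = 28768*(1/7347) - 327820*(-1/323925) = 928/237 + 65564/64785 = 8406572/1706005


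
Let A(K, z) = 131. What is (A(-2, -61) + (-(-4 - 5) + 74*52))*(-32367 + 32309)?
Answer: -231304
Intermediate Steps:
(A(-2, -61) + (-(-4 - 5) + 74*52))*(-32367 + 32309) = (131 + (-(-4 - 5) + 74*52))*(-32367 + 32309) = (131 + (-1*(-9) + 3848))*(-58) = (131 + (9 + 3848))*(-58) = (131 + 3857)*(-58) = 3988*(-58) = -231304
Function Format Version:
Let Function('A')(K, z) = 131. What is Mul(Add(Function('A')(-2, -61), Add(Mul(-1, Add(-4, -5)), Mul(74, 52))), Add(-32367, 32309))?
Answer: -231304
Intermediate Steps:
Mul(Add(Function('A')(-2, -61), Add(Mul(-1, Add(-4, -5)), Mul(74, 52))), Add(-32367, 32309)) = Mul(Add(131, Add(Mul(-1, Add(-4, -5)), Mul(74, 52))), Add(-32367, 32309)) = Mul(Add(131, Add(Mul(-1, -9), 3848)), -58) = Mul(Add(131, Add(9, 3848)), -58) = Mul(Add(131, 3857), -58) = Mul(3988, -58) = -231304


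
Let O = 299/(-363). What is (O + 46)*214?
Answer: 3509386/363 ≈ 9667.7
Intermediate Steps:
O = -299/363 (O = 299*(-1/363) = -299/363 ≈ -0.82369)
(O + 46)*214 = (-299/363 + 46)*214 = (16399/363)*214 = 3509386/363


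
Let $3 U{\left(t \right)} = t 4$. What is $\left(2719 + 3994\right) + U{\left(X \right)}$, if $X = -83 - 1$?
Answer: $6601$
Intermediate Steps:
$X = -84$
$U{\left(t \right)} = \frac{4 t}{3}$ ($U{\left(t \right)} = \frac{t 4}{3} = \frac{4 t}{3}$)
$\left(2719 + 3994\right) + U{\left(X \right)} = \left(2719 + 3994\right) + \frac{4}{3} \left(-84\right) = 6713 - 112 = 6601$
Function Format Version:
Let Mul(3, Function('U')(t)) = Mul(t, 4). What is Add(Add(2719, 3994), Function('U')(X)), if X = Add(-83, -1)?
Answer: 6601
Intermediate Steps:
X = -84
Function('U')(t) = Mul(Rational(4, 3), t) (Function('U')(t) = Mul(Rational(1, 3), Mul(t, 4)) = Mul(Rational(1, 3), Mul(4, t)) = Mul(Rational(4, 3), t))
Add(Add(2719, 3994), Function('U')(X)) = Add(Add(2719, 3994), Mul(Rational(4, 3), -84)) = Add(6713, -112) = 6601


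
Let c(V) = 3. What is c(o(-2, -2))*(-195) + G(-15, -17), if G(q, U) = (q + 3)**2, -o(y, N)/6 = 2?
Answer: -441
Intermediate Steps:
o(y, N) = -12 (o(y, N) = -6*2 = -12)
G(q, U) = (3 + q)**2
c(o(-2, -2))*(-195) + G(-15, -17) = 3*(-195) + (3 - 15)**2 = -585 + (-12)**2 = -585 + 144 = -441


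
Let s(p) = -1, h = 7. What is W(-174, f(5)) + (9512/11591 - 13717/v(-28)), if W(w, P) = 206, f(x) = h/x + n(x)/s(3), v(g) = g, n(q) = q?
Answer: 226116971/324548 ≈ 696.71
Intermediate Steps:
f(x) = -x + 7/x (f(x) = 7/x + x/(-1) = 7/x + x*(-1) = 7/x - x = -x + 7/x)
W(-174, f(5)) + (9512/11591 - 13717/v(-28)) = 206 + (9512/11591 - 13717/(-28)) = 206 + (9512*(1/11591) - 13717*(-1/28)) = 206 + (9512/11591 + 13717/28) = 206 + 159260083/324548 = 226116971/324548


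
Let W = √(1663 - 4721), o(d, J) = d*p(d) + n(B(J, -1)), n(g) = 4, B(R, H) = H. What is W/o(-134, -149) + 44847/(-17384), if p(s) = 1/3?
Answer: -44847/17384 - 3*I*√3058/122 ≈ -2.5798 - 1.3598*I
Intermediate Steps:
p(s) = ⅓
o(d, J) = 4 + d/3 (o(d, J) = d*(⅓) + 4 = d/3 + 4 = 4 + d/3)
W = I*√3058 (W = √(-3058) = I*√3058 ≈ 55.299*I)
W/o(-134, -149) + 44847/(-17384) = (I*√3058)/(4 + (⅓)*(-134)) + 44847/(-17384) = (I*√3058)/(4 - 134/3) + 44847*(-1/17384) = (I*√3058)/(-122/3) - 44847/17384 = (I*√3058)*(-3/122) - 44847/17384 = -3*I*√3058/122 - 44847/17384 = -44847/17384 - 3*I*√3058/122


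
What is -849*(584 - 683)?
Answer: 84051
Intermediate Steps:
-849*(584 - 683) = -849*(-99) = 84051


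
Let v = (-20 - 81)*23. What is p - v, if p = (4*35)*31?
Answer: 6663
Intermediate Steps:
p = 4340 (p = 140*31 = 4340)
v = -2323 (v = -101*23 = -2323)
p - v = 4340 - 1*(-2323) = 4340 + 2323 = 6663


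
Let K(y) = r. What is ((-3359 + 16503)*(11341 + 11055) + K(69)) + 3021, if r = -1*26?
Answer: 294376019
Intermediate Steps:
r = -26
K(y) = -26
((-3359 + 16503)*(11341 + 11055) + K(69)) + 3021 = ((-3359 + 16503)*(11341 + 11055) - 26) + 3021 = (13144*22396 - 26) + 3021 = (294373024 - 26) + 3021 = 294372998 + 3021 = 294376019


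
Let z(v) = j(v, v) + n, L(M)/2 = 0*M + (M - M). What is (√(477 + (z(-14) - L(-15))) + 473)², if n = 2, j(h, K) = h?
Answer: (473 + √465)² ≈ 2.4459e+5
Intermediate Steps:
L(M) = 0 (L(M) = 2*(0*M + (M - M)) = 2*(0 + 0) = 2*0 = 0)
z(v) = 2 + v (z(v) = v + 2 = 2 + v)
(√(477 + (z(-14) - L(-15))) + 473)² = (√(477 + ((2 - 14) - 1*0)) + 473)² = (√(477 + (-12 + 0)) + 473)² = (√(477 - 12) + 473)² = (√465 + 473)² = (473 + √465)²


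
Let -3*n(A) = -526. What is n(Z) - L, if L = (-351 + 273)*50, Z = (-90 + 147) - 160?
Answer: 12226/3 ≈ 4075.3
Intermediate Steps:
Z = -103 (Z = 57 - 160 = -103)
n(A) = 526/3 (n(A) = -⅓*(-526) = 526/3)
L = -3900 (L = -78*50 = -3900)
n(Z) - L = 526/3 - 1*(-3900) = 526/3 + 3900 = 12226/3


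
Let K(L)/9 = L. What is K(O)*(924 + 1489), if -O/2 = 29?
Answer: -1259586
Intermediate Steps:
O = -58 (O = -2*29 = -58)
K(L) = 9*L
K(O)*(924 + 1489) = (9*(-58))*(924 + 1489) = -522*2413 = -1259586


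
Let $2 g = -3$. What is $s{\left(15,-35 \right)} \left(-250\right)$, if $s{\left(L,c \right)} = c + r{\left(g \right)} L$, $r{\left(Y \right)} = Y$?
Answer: $14375$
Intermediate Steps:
$g = - \frac{3}{2}$ ($g = \frac{1}{2} \left(-3\right) = - \frac{3}{2} \approx -1.5$)
$s{\left(L,c \right)} = c - \frac{3 L}{2}$
$s{\left(15,-35 \right)} \left(-250\right) = \left(-35 - \frac{45}{2}\right) \left(-250\right) = \left(- \frac{115}{2}\right) \left(-250\right) = 14375$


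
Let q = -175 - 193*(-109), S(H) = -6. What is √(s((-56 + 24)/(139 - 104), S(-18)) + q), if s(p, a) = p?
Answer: √25554830/35 ≈ 144.43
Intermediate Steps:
q = 20862 (q = -175 + 21037 = 20862)
√(s((-56 + 24)/(139 - 104), S(-18)) + q) = √((-56 + 24)/(139 - 104) + 20862) = √(-32/35 + 20862) = √(730138/35) = √25554830/35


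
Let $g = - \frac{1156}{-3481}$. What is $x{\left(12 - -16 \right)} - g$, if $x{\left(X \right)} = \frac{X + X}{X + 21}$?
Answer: $\frac{19756}{24367} \approx 0.81077$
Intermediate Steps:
$x{\left(X \right)} = \frac{2 X}{21 + X}$
$g = \frac{1156}{3481}$ ($g = \left(-1156\right) \left(- \frac{1}{3481}\right) = \frac{1156}{3481} \approx 0.33209$)
$x{\left(12 - -16 \right)} - g = \frac{2 \left(12 - -16\right)}{21 + \left(12 - -16\right)} - \frac{1156}{3481} = \frac{2 \left(12 + 16\right)}{21 + \left(12 + 16\right)} - \frac{1156}{3481} = 2 \cdot 28 \frac{1}{21 + 28} - \frac{1156}{3481} = 2 \cdot 28 \cdot \frac{1}{49} - \frac{1156}{3481} = \frac{8}{7} - \frac{1156}{3481} = \frac{19756}{24367}$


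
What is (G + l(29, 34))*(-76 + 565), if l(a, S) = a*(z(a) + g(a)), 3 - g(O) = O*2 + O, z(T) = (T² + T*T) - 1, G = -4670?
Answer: 20363427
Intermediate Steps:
z(T) = -1 + 2*T² (z(T) = (T² + T²) - 1 = 2*T² - 1 = -1 + 2*T²)
g(O) = 3 - 3*O (g(O) = 3 - (O*2 + O) = 3 - (2*O + O) = 3 - 3*O)
l(a, S) = a*(2 - 3*a + 2*a²) (l(a, S) = a*((-1 + 2*a²) + (3 - 3*a)) = a*(2 - 3*a + 2*a²))
(G + l(29, 34))*(-76 + 565) = (-4670 + 29*(2 - 3*29 + 2*29²))*(-76 + 565) = (-4670 + 29*(2 - 87 + 2*841))*489 = (-4670 + 29*(2 - 87 + 1682))*489 = (-4670 + 29*1597)*489 = (-4670 + 46313)*489 = 41643*489 = 20363427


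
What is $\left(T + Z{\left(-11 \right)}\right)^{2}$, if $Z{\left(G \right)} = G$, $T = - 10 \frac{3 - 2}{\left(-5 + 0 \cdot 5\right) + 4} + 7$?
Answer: $36$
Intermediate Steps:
$T = 17$ ($T = - 10 \cdot 1 \frac{1}{\left(-5 + 0\right) + 4} + 7 = - 10 \cdot 1 \frac{1}{-5 + 4} + 7 = - 10 \cdot 1 \frac{1}{-1} + 7 = - 10 \cdot 1 \left(-1\right) + 7 = \left(-10\right) \left(-1\right) + 7 = 10 + 7 = 17$)
$\left(T + Z{\left(-11 \right)}\right)^{2} = \left(17 - 11\right)^{2} = 6^{2} = 36$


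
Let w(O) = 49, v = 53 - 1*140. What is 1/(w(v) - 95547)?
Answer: -1/95498 ≈ -1.0471e-5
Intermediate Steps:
v = -87 (v = 53 - 140 = -87)
1/(w(v) - 95547) = 1/(49 - 95547) = 1/(-95498) = -1/95498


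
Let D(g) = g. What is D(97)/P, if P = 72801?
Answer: 97/72801 ≈ 0.0013324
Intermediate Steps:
D(97)/P = 97/72801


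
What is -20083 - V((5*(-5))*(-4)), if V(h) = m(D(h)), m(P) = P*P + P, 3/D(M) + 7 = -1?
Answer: -1285297/64 ≈ -20083.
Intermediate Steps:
D(M) = -3/8 (D(M) = 3/(-7 - 1) = 3/(-8) = 3*(-⅛) = -3/8)
m(P) = P + P² (m(P) = P² + P = P + P²)
V(h) = -15/64 (V(h) = -3*(1 - 3/8)/8 = -3/8*5/8 = -15/64)
-20083 - V((5*(-5))*(-4)) = -20083 - 1*(-15/64) = -20083 + 15/64 = -1285297/64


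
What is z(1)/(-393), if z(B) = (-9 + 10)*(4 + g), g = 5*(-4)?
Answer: 16/393 ≈ 0.040712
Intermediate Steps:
g = -20
z(B) = -16 (z(B) = (-9 + 10)*(4 - 20) = 1*(-16) = -16)
z(1)/(-393) = -16/(-393) = -16*(-1/393) = 16/393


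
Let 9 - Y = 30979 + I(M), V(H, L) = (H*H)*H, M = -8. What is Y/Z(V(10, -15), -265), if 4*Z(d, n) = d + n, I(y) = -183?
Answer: -123148/735 ≈ -167.55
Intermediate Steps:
V(H, L) = H³ (V(H, L) = H²*H = H³)
Y = -30787 (Y = 9 - (30979 - 183) = 9 - 1*30796 = 9 - 30796 = -30787)
Z(d, n) = d/4 + n/4 (Z(d, n) = (d + n)/4 = d/4 + n/4)
Y/Z(V(10, -15), -265) = -30787/((¼)*10³ + (¼)*(-265)) = -30787/((¼)*1000 - 265/4) = -30787/(250 - 265/4) = -30787/735/4 = -30787*4/735 = -123148/735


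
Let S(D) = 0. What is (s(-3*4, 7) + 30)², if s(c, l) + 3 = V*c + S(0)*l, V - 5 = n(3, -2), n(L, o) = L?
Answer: 4761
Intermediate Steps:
V = 8 (V = 5 + 3 = 8)
s(c, l) = -3 + 8*c (s(c, l) = -3 + (8*c + 0*l) = -3 + (8*c + 0) = -3 + 8*c)
(s(-3*4, 7) + 30)² = ((-3 + 8*(-3*4)) + 30)² = ((-3 + 8*(-12)) + 30)² = ((-3 - 96) + 30)² = (-99 + 30)² = (-69)² = 4761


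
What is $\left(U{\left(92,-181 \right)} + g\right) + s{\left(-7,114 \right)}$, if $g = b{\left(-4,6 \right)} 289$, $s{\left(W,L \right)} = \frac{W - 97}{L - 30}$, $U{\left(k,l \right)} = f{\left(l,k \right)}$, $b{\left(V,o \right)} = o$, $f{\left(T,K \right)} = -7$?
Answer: $\frac{36241}{21} \approx 1725.8$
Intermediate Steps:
$U{\left(k,l \right)} = -7$
$s{\left(W,L \right)} = \frac{-97 + W}{-30 + L}$
$g = 1734$ ($g = 6 \cdot 289 = 1734$)
$\left(U{\left(92,-181 \right)} + g\right) + s{\left(-7,114 \right)} = \left(-7 + 1734\right) + \frac{-97 - 7}{-30 + 114} = 1727 + \frac{1}{84} \left(-104\right) = 1727 - \frac{26}{21} = \frac{36241}{21}$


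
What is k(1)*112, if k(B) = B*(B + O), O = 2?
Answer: 336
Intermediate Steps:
k(B) = B*(2 + B) (k(B) = B*(B + 2) = B*(2 + B))
k(1)*112 = (1*(2 + 1))*112 = (1*3)*112 = 3*112 = 336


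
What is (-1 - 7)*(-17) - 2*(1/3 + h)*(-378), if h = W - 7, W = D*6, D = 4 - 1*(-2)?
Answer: 22312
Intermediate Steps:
D = 6 (D = 4 + 2 = 6)
W = 36 (W = 6*6 = 36)
h = 29 (h = 36 - 7 = 29)
(-1 - 7)*(-17) - 2*(1/3 + h)*(-378) = (-1 - 7)*(-17) - 2*(1/3 + 29)*(-378) = -8*(-17) - 2*(1/3 + 29)*(-378) = 136 - 2*88/3*(-378) = 136 - 176/3*(-378) = 136 + 22176 = 22312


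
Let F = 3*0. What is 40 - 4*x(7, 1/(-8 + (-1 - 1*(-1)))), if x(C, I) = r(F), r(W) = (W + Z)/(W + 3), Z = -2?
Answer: 128/3 ≈ 42.667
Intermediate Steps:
F = 0
r(W) = (-2 + W)/(3 + W) (r(W) = (W - 2)/(W + 3) = (-2 + W)/(3 + W))
x(C, I) = -⅔ (x(C, I) = (-2 + 0)/(3 + 0) = -2/3 = (⅓)*(-2) = -⅔)
40 - 4*x(7, 1/(-8 + (-1 - 1*(-1)))) = 40 - 4*(-⅔) = 40 + 8/3 = 128/3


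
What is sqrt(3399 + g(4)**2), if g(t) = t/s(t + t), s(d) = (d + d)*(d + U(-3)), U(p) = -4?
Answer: sqrt(870145)/16 ≈ 58.301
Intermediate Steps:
s(d) = 2*d*(-4 + d) (s(d) = (d + d)*(d - 4) = (2*d)*(-4 + d) = 2*d*(-4 + d))
g(t) = 1/(4*(-4 + 2*t)) (g(t) = t/((2*(t + t)*(-4 + (t + t)))) = t/((2*(2*t)*(-4 + 2*t))) = t/((4*t*(-4 + 2*t))) = t*(1/(4*t*(-4 + 2*t))) = 1/(4*(-4 + 2*t)))
sqrt(3399 + g(4)**2) = sqrt(3399 + (1/(8*(-2 + 4)))**2) = sqrt(3399 + ((1/8)/2)**2) = sqrt(3399 + ((1/8)*(1/2))**2) = sqrt(3399 + (1/16)**2) = sqrt(3399 + 1/256) = sqrt(870145/256) = sqrt(870145)/16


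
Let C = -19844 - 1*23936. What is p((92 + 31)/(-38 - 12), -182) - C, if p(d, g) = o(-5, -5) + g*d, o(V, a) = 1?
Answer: 1105718/25 ≈ 44229.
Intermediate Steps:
C = -43780 (C = -19844 - 23936 = -43780)
p(d, g) = 1 + d*g (p(d, g) = 1 + g*d = 1 + d*g)
p((92 + 31)/(-38 - 12), -182) - C = (1 + ((92 + 31)/(-38 - 12))*(-182)) - 1*(-43780) = (1 + (123/(-50))*(-182)) + 43780 = (1 + (123*(-1/50))*(-182)) + 43780 = (1 - 123/50*(-182)) + 43780 = (1 + 11193/25) + 43780 = 11218/25 + 43780 = 1105718/25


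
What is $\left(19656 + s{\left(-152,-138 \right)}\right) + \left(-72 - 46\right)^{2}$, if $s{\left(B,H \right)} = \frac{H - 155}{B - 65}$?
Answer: $\frac{7287153}{217} \approx 33581.0$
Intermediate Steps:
$s{\left(B,H \right)} = \frac{-155 + H}{-65 + B}$
$\left(19656 + s{\left(-152,-138 \right)}\right) + \left(-72 - 46\right)^{2} = \left(19656 + \frac{-155 - 138}{-65 - 152}\right) + \left(-72 - 46\right)^{2} = \left(19656 + \frac{1}{-217} \left(-293\right)\right) + \left(-118\right)^{2} = \left(19656 - - \frac{293}{217}\right) + 13924 = \left(19656 + \frac{293}{217}\right) + 13924 = \frac{4265645}{217} + 13924 = \frac{7287153}{217}$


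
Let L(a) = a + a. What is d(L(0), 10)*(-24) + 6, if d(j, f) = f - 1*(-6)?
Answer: -378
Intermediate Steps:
L(a) = 2*a
d(j, f) = 6 + f (d(j, f) = f + 6 = 6 + f)
d(L(0), 10)*(-24) + 6 = (6 + 10)*(-24) + 6 = 16*(-24) + 6 = -384 + 6 = -378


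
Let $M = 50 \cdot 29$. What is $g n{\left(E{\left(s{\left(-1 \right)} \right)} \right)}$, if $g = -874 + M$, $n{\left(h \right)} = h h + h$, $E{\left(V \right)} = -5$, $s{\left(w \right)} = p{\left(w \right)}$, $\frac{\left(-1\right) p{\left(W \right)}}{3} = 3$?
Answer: $11520$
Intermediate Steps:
$p{\left(W \right)} = -9$ ($p{\left(W \right)} = \left(-3\right) 3 = -9$)
$M = 1450$
$s{\left(w \right)} = -9$
$n{\left(h \right)} = h + h^{2}$ ($n{\left(h \right)} = h^{2} + h = h + h^{2}$)
$g = 576$ ($g = -874 + 1450 = 576$)
$g n{\left(E{\left(s{\left(-1 \right)} \right)} \right)} = 576 \left(- 5 \left(1 - 5\right)\right) = 576 \left(\left(-5\right) \left(-4\right)\right) = 576 \cdot 20 = 11520$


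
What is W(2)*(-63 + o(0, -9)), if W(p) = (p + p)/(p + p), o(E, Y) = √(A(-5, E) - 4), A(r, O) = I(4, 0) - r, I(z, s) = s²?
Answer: -62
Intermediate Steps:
A(r, O) = -r (A(r, O) = 0² - r = 0 - r = -r)
o(E, Y) = 1 (o(E, Y) = √(-1*(-5) - 4) = √(5 - 4) = √1 = 1)
W(p) = 1 (W(p) = (2*p)/((2*p)) = (2*p)*(1/(2*p)) = 1)
W(2)*(-63 + o(0, -9)) = 1*(-63 + 1) = 1*(-62) = -62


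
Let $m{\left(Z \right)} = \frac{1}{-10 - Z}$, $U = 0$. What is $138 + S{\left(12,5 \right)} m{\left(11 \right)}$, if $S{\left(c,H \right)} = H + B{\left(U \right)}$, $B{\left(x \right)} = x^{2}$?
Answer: $\frac{2893}{21} \approx 137.76$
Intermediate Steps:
$S{\left(c,H \right)} = H$ ($S{\left(c,H \right)} = H + 0^{2} = H + 0 = H$)
$138 + S{\left(12,5 \right)} m{\left(11 \right)} = 138 + 5 \left(- \frac{1}{10 + 11}\right) = 138 + 5 \left(- \frac{1}{21}\right) = 138 - \frac{5}{21} = \frac{2893}{21}$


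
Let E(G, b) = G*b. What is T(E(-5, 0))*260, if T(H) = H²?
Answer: 0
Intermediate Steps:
T(E(-5, 0))*260 = (-5*0)²*260 = 0²*260 = 0*260 = 0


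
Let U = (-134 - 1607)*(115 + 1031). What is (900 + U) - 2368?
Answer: -1996654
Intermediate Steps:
U = -1995186 (U = -1741*1146 = -1995186)
(900 + U) - 2368 = (900 - 1995186) - 2368 = -1994286 - 2368 = -1996654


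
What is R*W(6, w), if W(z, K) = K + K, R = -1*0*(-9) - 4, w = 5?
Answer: -40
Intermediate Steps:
R = -4 (R = 0*(-9) - 4 = 0 - 4 = -4)
W(z, K) = 2*K
R*W(6, w) = -8*5 = -4*10 = -40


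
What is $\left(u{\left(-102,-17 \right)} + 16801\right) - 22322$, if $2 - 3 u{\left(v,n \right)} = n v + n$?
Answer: $- \frac{18278}{3} \approx -6092.7$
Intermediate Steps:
$u{\left(v,n \right)} = \frac{2}{3} - \frac{n}{3} - \frac{n v}{3}$ ($u{\left(v,n \right)} = \frac{2}{3} - \frac{n v + n}{3} = \frac{2}{3} - \frac{n + n v}{3} = \frac{2}{3} - \left(\frac{n}{3} + \frac{n v}{3}\right) = \frac{2}{3} - \frac{n}{3} - \frac{n v}{3}$)
$\left(u{\left(-102,-17 \right)} + 16801\right) - 22322 = \left(\left(\frac{2}{3} - - \frac{17}{3} - \left(- \frac{17}{3}\right) \left(-102\right)\right) + 16801\right) - 22322 = \left(\left(\frac{2}{3} + \frac{17}{3} - 578\right) + 16801\right) - 22322 = \left(- \frac{1715}{3} + 16801\right) - 22322 = \frac{48688}{3} - 22322 = - \frac{18278}{3}$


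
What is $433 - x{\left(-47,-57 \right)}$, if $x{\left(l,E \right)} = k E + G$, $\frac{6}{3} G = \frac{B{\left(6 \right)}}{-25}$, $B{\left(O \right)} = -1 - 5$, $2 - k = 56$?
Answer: $- \frac{66128}{25} \approx -2645.1$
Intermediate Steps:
$k = -54$ ($k = 2 - 56 = -54$)
$B{\left(O \right)} = -6$
$G = \frac{3}{25}$ ($G = \frac{\left(-6\right) \frac{1}{-25}}{2} = \frac{\left(-6\right) \left(- \frac{1}{25}\right)}{2} = \frac{1}{2} \cdot \frac{6}{25} = \frac{3}{25} \approx 0.12$)
$x{\left(l,E \right)} = \frac{3}{25} - 54 E$ ($x{\left(l,E \right)} = - 54 E + \frac{3}{25} = \frac{3}{25} - 54 E$)
$433 - x{\left(-47,-57 \right)} = 433 - \left(\frac{3}{25} - -3078\right) = 433 - \left(\frac{3}{25} + 3078\right) = 433 - \frac{76953}{25} = - \frac{66128}{25}$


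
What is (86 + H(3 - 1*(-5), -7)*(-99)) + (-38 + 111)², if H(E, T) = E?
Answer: 4623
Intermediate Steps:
(86 + H(3 - 1*(-5), -7)*(-99)) + (-38 + 111)² = (86 + (3 - 1*(-5))*(-99)) + (-38 + 111)² = (86 + (3 + 5)*(-99)) + 73² = (86 + 8*(-99)) + 5329 = (86 - 792) + 5329 = -706 + 5329 = 4623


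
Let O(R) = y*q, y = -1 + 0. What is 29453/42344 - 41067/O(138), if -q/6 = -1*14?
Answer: 145117925/296408 ≈ 489.59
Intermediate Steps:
q = 84 (q = -(-6)*14 = -6*(-14) = 84)
y = -1
O(R) = -84 (O(R) = -1*84 = -84)
29453/42344 - 41067/O(138) = 29453/42344 - 41067/(-84) = 29453*(1/42344) - 41067*(-1/84) = 29453/42344 + 13689/28 = 145117925/296408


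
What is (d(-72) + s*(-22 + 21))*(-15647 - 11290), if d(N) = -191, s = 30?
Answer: 5953077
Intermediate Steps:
(d(-72) + s*(-22 + 21))*(-15647 - 11290) = (-191 + 30*(-22 + 21))*(-15647 - 11290) = (-191 + 30*(-1))*(-26937) = (-191 - 30)*(-26937) = -221*(-26937) = 5953077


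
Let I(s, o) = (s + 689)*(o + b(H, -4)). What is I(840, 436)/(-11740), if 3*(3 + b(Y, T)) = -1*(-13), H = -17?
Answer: -501512/8805 ≈ -56.958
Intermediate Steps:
b(Y, T) = 4/3 (b(Y, T) = -3 + (-1*(-13))/3 = -3 + (1/3)*13 = -3 + 13/3 = 4/3)
I(s, o) = (689 + s)*(4/3 + o) (I(s, o) = (s + 689)*(o + 4/3) = (689 + s)*(4/3 + o))
I(840, 436)/(-11740) = (2756/3 + 689*436 + (4/3)*840 + 436*840)/(-11740) = (2756/3 + 300404 + 1120 + 366240)*(-1/11740) = (2006048/3)*(-1/11740) = -501512/8805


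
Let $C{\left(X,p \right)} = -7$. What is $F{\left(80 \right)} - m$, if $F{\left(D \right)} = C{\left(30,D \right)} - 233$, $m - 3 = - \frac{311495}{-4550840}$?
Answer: $- \frac{221233123}{910168} \approx -243.07$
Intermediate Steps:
$m = \frac{2792803}{910168}$ ($m = 3 - \frac{311495}{-4550840} = 3 - - \frac{62299}{910168} = 3 + \frac{62299}{910168} = \frac{2792803}{910168} \approx 3.0684$)
$F{\left(D \right)} = -240$ ($F{\left(D \right)} = -7 - 233 = -240$)
$F{\left(80 \right)} - m = -240 - \frac{2792803}{910168} = - \frac{221233123}{910168}$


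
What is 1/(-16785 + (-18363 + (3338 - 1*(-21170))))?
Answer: -1/10640 ≈ -9.3985e-5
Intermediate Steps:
1/(-16785 + (-18363 + (3338 - 1*(-21170)))) = 1/(-16785 + (-18363 + (3338 + 21170))) = 1/(-16785 + (-18363 + 24508)) = 1/(-16785 + 6145) = 1/(-10640) = -1/10640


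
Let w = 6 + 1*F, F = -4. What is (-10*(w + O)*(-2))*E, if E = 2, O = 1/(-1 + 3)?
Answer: 100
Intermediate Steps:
w = 2 (w = 6 + 1*(-4) = 6 - 4 = 2)
O = ½ (O = 1/2 = ½ ≈ 0.50000)
(-10*(w + O)*(-2))*E = -10*(2 + ½)*(-2)*2 = -25*(-2)*2 = -10*(-5)*2 = 50*2 = 100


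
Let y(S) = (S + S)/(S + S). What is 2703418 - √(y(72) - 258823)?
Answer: 2703418 - 3*I*√28758 ≈ 2.7034e+6 - 508.75*I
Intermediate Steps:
y(S) = 1 (y(S) = (2*S)/((2*S)) = (2*S)*(1/(2*S)) = 1)
2703418 - √(y(72) - 258823) = 2703418 - √(1 - 258823) = 2703418 - √(-258822) = 2703418 - 3*I*√28758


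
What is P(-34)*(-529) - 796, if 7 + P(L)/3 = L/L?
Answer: 8726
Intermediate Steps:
P(L) = -18 (P(L) = -21 + 3*(L/L) = -21 + 3*1 = -21 + 3 = -18)
P(-34)*(-529) - 796 = -18*(-529) - 796 = 9522 - 796 = 8726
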